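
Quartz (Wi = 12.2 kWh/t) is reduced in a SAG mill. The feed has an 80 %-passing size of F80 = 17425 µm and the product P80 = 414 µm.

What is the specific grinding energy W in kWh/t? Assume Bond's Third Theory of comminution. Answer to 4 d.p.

W = 5.0718 kWh/t

W = 10 Wi (P80^-0.5 − F80^-0.5)
1/√414 = 0.049147;  1/√17425 = 0.007576
W = 10·12.2·(0.049147 − 0.007576) = 5.0718 kWh/t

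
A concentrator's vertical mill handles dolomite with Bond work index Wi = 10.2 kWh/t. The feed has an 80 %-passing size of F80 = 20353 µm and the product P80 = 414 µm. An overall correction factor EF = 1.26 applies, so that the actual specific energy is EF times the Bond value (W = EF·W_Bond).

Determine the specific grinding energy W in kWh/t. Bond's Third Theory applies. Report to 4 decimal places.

Bond:  W = 10 Wi (1/√P − 1/√F)
1/√414 = 0.049147;  1/√20353 = 0.007009
W = 10·10.2·(0.049147 − 0.007009) = 4.2981 kWh/t
W_actual = 1.26 × 4.2981 = 5.4156 kWh/t

W = 5.4156 kWh/t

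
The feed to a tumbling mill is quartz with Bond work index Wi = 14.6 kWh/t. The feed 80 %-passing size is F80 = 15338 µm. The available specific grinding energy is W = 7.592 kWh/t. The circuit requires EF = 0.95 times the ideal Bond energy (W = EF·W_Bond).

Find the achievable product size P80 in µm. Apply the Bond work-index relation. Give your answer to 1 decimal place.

P80 = 253.5 µm

Bond:  W = 10 Wi (1/√P − 1/√F)
W_Bond = W / EF = 7.592 / 0.95 = 7.9916 kWh/t
⇒ 1/√P80 = W_Bond/(10 Wi) + 1/√F80
  = 7.9916/(10·14.6) + 1/√15338 = 0.054737 + 0.008074 = 0.062811
P80 = (1/0.062811)² = 15.9207² = 253.47 µm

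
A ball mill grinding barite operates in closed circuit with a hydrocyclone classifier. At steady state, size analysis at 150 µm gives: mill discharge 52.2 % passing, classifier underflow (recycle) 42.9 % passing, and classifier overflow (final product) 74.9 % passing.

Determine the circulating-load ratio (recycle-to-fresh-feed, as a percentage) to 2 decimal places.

CL = 244.09 %

Mass balance on the −150 µm fraction:
(1+r)·d = r·u + o ⇒ r = (o−d)/(d−u)
r = (74.9 − 52.2)/(52.2 − 42.9) = 22.7/9.3 = 2.4409
CL = 100·r = 244.09 %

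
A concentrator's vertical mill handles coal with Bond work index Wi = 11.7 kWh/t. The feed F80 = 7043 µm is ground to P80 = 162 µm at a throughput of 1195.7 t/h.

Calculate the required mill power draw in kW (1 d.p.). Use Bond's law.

P = 9324.4 kW

W = 10 Wi / √P80 − 10 Wi / √F80
W = 10·11.7·(1/√162 − 1/√7043) = 10·11.7·(0.066652) = 7.7982 kWh/t
Mill draw = 7.7982 × 1195.7 = 9324.4 kW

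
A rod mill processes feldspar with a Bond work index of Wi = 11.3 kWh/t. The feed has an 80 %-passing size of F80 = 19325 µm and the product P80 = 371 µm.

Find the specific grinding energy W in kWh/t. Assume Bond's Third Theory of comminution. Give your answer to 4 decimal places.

W = 10 Wi / √P80 − 10 Wi / √F80
1/√371 = 0.051917;  1/√19325 = 0.007194
W = 10·11.3·(0.051917 − 0.007194) = 5.0538 kWh/t

W = 5.0538 kWh/t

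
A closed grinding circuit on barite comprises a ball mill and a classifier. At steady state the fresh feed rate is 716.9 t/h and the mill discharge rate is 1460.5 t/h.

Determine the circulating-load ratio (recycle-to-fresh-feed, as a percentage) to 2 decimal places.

M = F + R at steady state, so:
R = M − F = 1460.5 − 716.9 = 743.6 t/h
CL = 100·R/F = 100·743.6/716.9 = 103.72 %

CL = 103.72 %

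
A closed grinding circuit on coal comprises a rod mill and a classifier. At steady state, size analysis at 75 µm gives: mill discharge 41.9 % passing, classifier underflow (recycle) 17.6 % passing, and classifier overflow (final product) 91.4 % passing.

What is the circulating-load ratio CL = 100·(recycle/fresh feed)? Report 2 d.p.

CL = 203.70 %

Mass balance on the −75 µm fraction:
(1+r)·d = r·u + o ⇒ r = (o−d)/(d−u)
r = (91.4 − 41.9)/(41.9 − 17.6) = 49.5/24.3 = 2.0370
CL = 100·r = 203.70 %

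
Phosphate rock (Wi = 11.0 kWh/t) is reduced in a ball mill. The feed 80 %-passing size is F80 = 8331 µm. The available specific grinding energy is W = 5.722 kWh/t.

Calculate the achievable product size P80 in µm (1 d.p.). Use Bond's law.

P80 = 252.2 µm

W = 10·Wi·[P80^(−½) − F80^(−½)]
P80^(−½) = W/(10 Wi) + F80^(−½)
  = 5.7220/(10·11.0) + 1/√8331 = 0.052018 + 0.010956 = 0.062974
P80 = (1/0.062974)² = 15.8795² = 252.16 µm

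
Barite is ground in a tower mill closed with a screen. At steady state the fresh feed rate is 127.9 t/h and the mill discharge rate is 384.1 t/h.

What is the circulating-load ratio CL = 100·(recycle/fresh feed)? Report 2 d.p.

CL = 200.31 %

Mill node: discharge = fresh + recycle.
R = M − F = 384.1 − 127.9 = 256.2 t/h
CL = 100·R/F = 100·256.2/127.9 = 200.31 %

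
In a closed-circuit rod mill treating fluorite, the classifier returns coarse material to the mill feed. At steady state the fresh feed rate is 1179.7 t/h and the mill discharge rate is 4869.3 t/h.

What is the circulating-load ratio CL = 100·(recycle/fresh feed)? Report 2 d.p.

CL = 312.76 %

Steady state: M = F + R.
R = M − F = 4869.3 − 1179.7 = 3689.6 t/h
CL = 100·R/F = 100·3689.6/1179.7 = 312.76 %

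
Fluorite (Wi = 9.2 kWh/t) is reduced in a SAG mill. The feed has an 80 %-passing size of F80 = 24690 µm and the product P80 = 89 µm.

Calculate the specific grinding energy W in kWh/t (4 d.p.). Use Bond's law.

W = 9.1665 kWh/t

W = 10·Wi·(P80^(-½) − F80^(-½))
1/√89 = 0.106000;  1/√24690 = 0.006364
W = 10·9.2·(0.106000 − 0.006364) = 9.1665 kWh/t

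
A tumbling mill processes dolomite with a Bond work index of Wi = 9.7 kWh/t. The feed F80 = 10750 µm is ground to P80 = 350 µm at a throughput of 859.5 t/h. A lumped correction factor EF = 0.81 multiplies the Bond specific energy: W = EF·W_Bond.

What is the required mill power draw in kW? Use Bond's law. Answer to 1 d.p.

P = 2958.4 kW

Bond: W = 10·Wi·(1/√P80 − 1/√F80)
W = 10·9.7·(1/√350 − 1/√10750) = 10·9.7·(0.043807) = 4.2493 kWh/t
W_actual = 0.81 × 4.2493 = 3.4419 kWh/t
Power = W × throughput = 3.4419 kWh/t × 859.5 t/h = 2958.4 kW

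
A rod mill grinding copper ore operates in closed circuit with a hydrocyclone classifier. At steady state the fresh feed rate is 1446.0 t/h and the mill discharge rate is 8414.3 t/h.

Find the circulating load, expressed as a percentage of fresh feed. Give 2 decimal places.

Mill node: discharge = fresh + recycle.
R = M − F = 8414.3 − 1446.0 = 6968.3 t/h
CL = 100·R/F = 100·6968.3/1446.0 = 481.90 %

CL = 481.90 %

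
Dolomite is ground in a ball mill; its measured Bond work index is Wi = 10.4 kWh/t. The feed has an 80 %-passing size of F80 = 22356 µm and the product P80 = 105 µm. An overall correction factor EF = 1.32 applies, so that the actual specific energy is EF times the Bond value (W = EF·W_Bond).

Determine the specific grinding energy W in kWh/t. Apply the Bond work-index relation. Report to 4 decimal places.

Bond:  W = 10 Wi (1/√P − 1/√F)
1/√105 = 0.097590;  1/√22356 = 0.006688
W = 10·10.4·(0.097590 − 0.006688) = 9.4538 kWh/t
Apply correction: 9.4538 × 1.32 = 12.4790 kWh/t

W = 12.4790 kWh/t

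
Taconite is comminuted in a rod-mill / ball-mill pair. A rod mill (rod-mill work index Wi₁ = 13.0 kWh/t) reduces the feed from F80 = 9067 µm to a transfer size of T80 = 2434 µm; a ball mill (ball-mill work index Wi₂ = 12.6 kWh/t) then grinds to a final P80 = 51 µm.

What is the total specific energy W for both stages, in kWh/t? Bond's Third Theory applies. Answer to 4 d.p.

W = 10·Wi·[P80^(−½) − F80^(−½)]
Stage 1 (9067→2434 µm, Wi₁=13.0): W₁ = 10·13.0·(0.020269 − 0.010502) = 1.2698 kWh/t
Stage 2 (2434→51 µm, Wi₂=12.6): W₂ = 10·12.6·(0.140028 − 0.020269) = 15.0896 kWh/t
W = W₁ + W₂ = 1.2698 + 15.0896 = 16.3594 kWh/t

W = 16.3594 kWh/t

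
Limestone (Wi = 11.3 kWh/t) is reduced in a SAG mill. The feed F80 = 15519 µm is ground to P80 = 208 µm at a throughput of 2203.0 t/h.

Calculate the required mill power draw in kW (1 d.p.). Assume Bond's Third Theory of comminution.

Bond:  W = 10 Wi (1/√P − 1/√F)
W = 10·11.3·(1/√208 − 1/√15519) = 10·11.3·(0.061310) = 6.9281 kWh/t
Mill draw = 6.9281 × 2203.0 = 15262.5 kW

P = 15262.5 kW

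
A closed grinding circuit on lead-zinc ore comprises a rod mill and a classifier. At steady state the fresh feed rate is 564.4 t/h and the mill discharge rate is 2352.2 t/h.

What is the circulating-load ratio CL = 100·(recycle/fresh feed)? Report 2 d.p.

Mill node: discharge = fresh + recycle.
R = M − F = 2352.2 − 564.4 = 1787.8 t/h
CL = 100·R/F = 100·1787.8/564.4 = 316.76 %

CL = 316.76 %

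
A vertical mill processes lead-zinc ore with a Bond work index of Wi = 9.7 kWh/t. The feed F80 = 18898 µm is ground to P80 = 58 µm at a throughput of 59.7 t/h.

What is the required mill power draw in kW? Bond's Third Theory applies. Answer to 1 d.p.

W = 10 Wi (1/√P80 − 1/√F80)  [Bond]
W = 10·9.7·(1/√58 − 1/√18898) = 10·9.7·(0.124032) = 12.0311 kWh/t
P = W·T = 12.0311·59.7 = 718.3 kW

P = 718.3 kW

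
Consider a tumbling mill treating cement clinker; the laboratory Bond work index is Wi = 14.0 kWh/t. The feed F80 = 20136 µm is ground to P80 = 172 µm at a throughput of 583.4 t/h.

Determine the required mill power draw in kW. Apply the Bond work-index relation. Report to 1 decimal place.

P = 5652.2 kW

W = 10 Wi / √P80 − 10 Wi / √F80
W = 10·14.0·(1/√172 − 1/√20136) = 10·14.0·(0.069202) = 9.6883 kWh/t
Mill draw = 9.6883 × 583.4 = 5652.2 kW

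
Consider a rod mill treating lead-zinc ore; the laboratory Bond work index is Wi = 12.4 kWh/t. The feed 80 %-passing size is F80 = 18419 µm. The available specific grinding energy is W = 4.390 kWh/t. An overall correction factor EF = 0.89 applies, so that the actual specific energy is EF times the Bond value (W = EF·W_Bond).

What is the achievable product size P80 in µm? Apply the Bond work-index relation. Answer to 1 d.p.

P80 = 449.9 µm

W = 10 Wi (1/√P80 − 1/√F80)  [Bond]
W_Bond = W / EF = 4.390 / 0.89 = 4.9326 kWh/t
⇒ 1/√P80 = W_Bond/(10 Wi) + 1/√F80
  = 4.9326/(10·12.4) + 1/√18419 = 0.039779 + 0.007368 = 0.047147
P80 = (1/0.047147)² = 21.2102² = 449.87 µm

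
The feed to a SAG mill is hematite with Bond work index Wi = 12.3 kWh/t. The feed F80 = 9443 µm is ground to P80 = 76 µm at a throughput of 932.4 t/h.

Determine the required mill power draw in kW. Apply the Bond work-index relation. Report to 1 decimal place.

P = 11975.1 kW

W = 10 Wi (P80^-0.5 − F80^-0.5)
W = 10·12.3·(1/√76 − 1/√9443) = 10·12.3·(0.104417) = 12.8433 kWh/t
Power = W × throughput = 12.8433 kWh/t × 932.4 t/h = 11975.1 kW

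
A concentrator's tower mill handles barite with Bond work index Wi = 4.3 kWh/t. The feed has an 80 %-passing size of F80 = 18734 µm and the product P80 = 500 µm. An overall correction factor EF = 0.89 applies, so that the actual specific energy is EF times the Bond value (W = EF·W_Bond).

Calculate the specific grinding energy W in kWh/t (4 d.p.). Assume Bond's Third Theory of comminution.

W_Bond = 10·Wi·(1/√P₈₀ − 1/√F₈₀)
1/√500 = 0.044721;  1/√18734 = 0.007306
W = 10·4.3·(0.044721 − 0.007306) = 1.6089 kWh/t
W_actual = 0.89 × 1.6089 = 1.4319 kWh/t

W = 1.4319 kWh/t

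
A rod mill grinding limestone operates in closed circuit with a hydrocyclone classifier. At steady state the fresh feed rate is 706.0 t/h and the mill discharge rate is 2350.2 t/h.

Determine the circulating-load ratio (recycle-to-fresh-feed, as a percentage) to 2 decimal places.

Mill node: discharge = fresh + recycle.
R = M − F = 2350.2 − 706.0 = 1644.2 t/h
CL = 100·R/F = 100·1644.2/706.0 = 232.89 %

CL = 232.89 %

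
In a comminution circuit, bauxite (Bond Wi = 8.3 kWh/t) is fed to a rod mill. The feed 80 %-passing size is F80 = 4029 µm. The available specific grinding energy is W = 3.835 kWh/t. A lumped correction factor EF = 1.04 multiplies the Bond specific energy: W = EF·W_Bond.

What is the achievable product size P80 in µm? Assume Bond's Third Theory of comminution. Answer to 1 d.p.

P80 = 276.1 µm

Bond:  W = 10 Wi (1/√P − 1/√F)
W_Bond = W / EF = 3.835 / 1.04 = 3.6875 kWh/t
P80^(−½) = W_Bond/(10 Wi) + F80^(−½)
  = 3.6875/(10·8.3) + 1/√4029 = 0.044428 + 0.015754 = 0.060182
P80 = (1/0.060182)² = 16.6162² = 276.10 µm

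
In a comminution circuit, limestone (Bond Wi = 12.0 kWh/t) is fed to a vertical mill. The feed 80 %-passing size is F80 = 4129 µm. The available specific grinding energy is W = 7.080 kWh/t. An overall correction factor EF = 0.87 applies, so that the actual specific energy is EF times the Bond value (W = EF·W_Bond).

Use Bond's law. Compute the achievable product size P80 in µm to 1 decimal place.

P80 = 143.8 µm

W = 10·Wi·(P80^(-½) − F80^(-½))
W_Bond = W / EF = 7.080 / 0.87 = 8.1379 kWh/t
P80^(−½) = W_Bond/(10 Wi) + F80^(−½)
  = 8.1379/(10·12.0) + 1/√4129 = 0.067816 + 0.015562 = 0.083379
P80 = (1/0.083379)² = 11.9935² = 143.84 µm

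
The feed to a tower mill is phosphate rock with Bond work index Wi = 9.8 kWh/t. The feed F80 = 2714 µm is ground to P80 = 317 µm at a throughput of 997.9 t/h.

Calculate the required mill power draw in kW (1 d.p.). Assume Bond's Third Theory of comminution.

P = 3615.5 kW

W = 10 Wi (1/√P80 − 1/√F80)  [Bond]
W = 10·9.8·(1/√317 − 1/√2714) = 10·9.8·(0.036970) = 3.6231 kWh/t
Power = W × throughput = 3.6231 kWh/t × 997.9 t/h = 3615.5 kW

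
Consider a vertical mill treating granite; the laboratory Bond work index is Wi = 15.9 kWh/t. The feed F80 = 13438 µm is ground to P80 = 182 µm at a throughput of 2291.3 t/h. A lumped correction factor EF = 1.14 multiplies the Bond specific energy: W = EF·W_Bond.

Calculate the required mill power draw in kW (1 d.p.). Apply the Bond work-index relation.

P = 27202.9 kW

W = 10 Wi (P80^-0.5 − F80^-0.5)
W = 10·15.9·(1/√182 − 1/√13438) = 10·15.9·(0.065498) = 10.4143 kWh/t
Apply correction: 10.4143 × 1.14 = 11.8723 kWh/t
Mill draw = 11.8723 × 2291.3 = 27202.9 kW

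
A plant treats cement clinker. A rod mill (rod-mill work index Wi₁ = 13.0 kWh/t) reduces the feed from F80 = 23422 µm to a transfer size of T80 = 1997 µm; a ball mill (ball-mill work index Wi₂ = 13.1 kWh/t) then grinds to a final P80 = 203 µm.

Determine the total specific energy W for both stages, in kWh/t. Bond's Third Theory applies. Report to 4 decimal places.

W = 10 Wi / √P80 − 10 Wi / √F80
Stage 1 (23422→1997 µm, Wi₁=13.0): W₁ = 10·13.0·(0.022377 − 0.006534) = 2.0596 kWh/t
Stage 2 (1997→203 µm, Wi₂=13.1): W₂ = 10·13.1·(0.070186 − 0.022377) = 6.2629 kWh/t
W = W₁ + W₂ = 2.0596 + 6.2629 = 8.3226 kWh/t

W = 8.3226 kWh/t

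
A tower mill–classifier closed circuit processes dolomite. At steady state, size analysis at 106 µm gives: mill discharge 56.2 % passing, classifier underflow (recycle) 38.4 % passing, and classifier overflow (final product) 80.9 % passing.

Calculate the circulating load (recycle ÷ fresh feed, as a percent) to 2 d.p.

CL = 138.76 %

Mass balance on the −106 µm fraction:
(1+r)d = ru + o → r = (o−d)/(d−u)
r = (80.9 − 56.2)/(56.2 − 38.4) = 24.7/17.8 = 1.3876
CL = 100·r = 138.76 %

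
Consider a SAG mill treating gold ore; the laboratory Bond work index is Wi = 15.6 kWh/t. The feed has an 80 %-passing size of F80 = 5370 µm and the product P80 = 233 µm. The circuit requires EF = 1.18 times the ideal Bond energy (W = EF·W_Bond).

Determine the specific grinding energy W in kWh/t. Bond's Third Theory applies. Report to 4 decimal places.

W = 10 Wi (1/√P80 − 1/√F80)  [Bond]
1/√233 = 0.065512;  1/√5370 = 0.013646
W = 10·15.6·(0.065512 − 0.013646) = 8.0911 kWh/t
Apply correction: 8.0911 × 1.18 = 9.5475 kWh/t

W = 9.5475 kWh/t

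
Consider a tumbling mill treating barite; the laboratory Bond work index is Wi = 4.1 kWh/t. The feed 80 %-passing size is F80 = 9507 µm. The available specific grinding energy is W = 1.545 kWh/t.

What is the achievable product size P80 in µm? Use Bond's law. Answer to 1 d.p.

P80 = 435.1 µm

W = 10 Wi (1/√P80 − 1/√F80)  [Bond]
P80^(−½) = W/(10 Wi) + F80^(−½)
  = 1.5450/(10·4.1) + 1/√9507 = 0.037683 + 0.010256 = 0.047939
P80 = (1/0.047939)² = 20.8599² = 435.13 µm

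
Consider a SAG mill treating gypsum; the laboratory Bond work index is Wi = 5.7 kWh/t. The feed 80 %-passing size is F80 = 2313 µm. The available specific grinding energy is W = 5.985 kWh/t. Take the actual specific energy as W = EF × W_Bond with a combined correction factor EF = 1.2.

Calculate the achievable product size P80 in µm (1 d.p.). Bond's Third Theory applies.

P80 = 85.3 µm

Bond:  W = 10 Wi (1/√P − 1/√F)
W_Bond = W / EF = 5.985 / 1.2 = 4.9875 kWh/t
⇒ 1/√P80 = W_Bond/(10 Wi) + 1/√F80
  = 4.9875/(10·5.7) + 1/√2313 = 0.087500 + 0.020793 = 0.108293
P80 = (1/0.108293)² = 9.2342² = 85.27 µm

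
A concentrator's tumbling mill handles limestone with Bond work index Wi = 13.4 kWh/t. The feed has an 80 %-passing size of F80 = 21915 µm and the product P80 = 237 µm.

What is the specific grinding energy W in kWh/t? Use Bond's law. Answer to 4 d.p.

Bond: W = 10·Wi·(1/√P80 − 1/√F80)
1/√237 = 0.064957;  1/√21915 = 0.006755
W = 10·13.4·(0.064957 − 0.006755) = 7.7991 kWh/t

W = 7.7991 kWh/t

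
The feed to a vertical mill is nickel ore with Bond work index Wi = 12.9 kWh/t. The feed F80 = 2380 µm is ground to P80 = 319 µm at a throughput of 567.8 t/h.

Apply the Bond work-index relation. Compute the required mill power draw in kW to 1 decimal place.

W = 10·Wi·[P80^(−½) − F80^(−½)]
W = 10·12.9·(1/√319 − 1/√2380) = 10·12.9·(0.035491) = 4.5784 kWh/t
Mill draw = 4.5784 × 567.8 = 2599.6 kW

P = 2599.6 kW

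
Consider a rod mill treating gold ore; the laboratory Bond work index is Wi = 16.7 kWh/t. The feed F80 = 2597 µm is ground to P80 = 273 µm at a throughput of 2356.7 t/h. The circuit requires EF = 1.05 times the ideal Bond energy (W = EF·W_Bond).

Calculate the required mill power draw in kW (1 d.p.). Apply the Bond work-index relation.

W_Bond = 10·Wi·(1/√P₈₀ − 1/√F₈₀)
W = 10·16.7·(1/√273 − 1/√2597) = 10·16.7·(0.040900) = 6.8303 kWh/t
Apply correction: 6.8303 × 1.05 = 7.1718 kWh/t
Mill draw = 7.1718 × 2356.7 = 16901.7 kW

P = 16901.7 kW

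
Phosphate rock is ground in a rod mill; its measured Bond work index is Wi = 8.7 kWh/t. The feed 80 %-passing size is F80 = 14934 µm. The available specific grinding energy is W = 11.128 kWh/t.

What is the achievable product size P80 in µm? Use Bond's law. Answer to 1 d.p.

Bond:  W = 10 Wi (1/√P − 1/√F)
⇒ 1/√P80 = W/(10·Wi) + 1/√F80
  = 11.1280/(10·8.7) + 1/√14934 = 0.127908 + 0.008183 = 0.136091
P80 = (1/0.136091)² = 7.3480² = 53.99 µm

P80 = 54.0 µm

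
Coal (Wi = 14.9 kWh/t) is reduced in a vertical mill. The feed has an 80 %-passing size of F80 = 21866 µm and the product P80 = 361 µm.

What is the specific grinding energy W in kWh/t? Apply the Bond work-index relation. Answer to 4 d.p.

W = 6.8345 kWh/t

W = 10 Wi (1/√P80 − 1/√F80)  [Bond]
1/√361 = 0.052632;  1/√21866 = 0.006763
W = 10·14.9·(0.052632 − 0.006763) = 6.8345 kWh/t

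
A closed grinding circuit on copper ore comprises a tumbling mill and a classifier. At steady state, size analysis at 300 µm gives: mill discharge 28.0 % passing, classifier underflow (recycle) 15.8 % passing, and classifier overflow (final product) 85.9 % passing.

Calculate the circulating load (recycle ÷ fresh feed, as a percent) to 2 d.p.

CL = 474.59 %

Balance %-passing 300 µm (r = R/F):
d + r·d = r·u + o → r(d−u) = o−d
r = (85.9 − 28.0)/(28.0 − 15.8) = 57.9/12.2 = 4.7459
CL = 100·r = 474.59 %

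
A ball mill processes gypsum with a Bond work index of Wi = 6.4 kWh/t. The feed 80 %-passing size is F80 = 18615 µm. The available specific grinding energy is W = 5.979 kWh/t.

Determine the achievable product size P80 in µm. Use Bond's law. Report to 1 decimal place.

P80 = 98.5 µm

W = 10 Wi / √P80 − 10 Wi / √F80
1/√P80 = 1/√F80 + W/(10·Wi)
  = 5.9790/(10·6.4) + 1/√18615 = 0.093422 + 0.007329 = 0.100751
P80 = (1/0.100751)² = 9.9254² = 98.51 µm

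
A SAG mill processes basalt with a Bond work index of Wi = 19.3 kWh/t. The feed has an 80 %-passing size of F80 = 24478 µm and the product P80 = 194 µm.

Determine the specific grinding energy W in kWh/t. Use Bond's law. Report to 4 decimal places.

W = 12.6230 kWh/t

W = 10·Wi·(P80^(-½) − F80^(-½))
1/√194 = 0.071796;  1/√24478 = 0.006392
W = 10·19.3·(0.071796 − 0.006392) = 12.6230 kWh/t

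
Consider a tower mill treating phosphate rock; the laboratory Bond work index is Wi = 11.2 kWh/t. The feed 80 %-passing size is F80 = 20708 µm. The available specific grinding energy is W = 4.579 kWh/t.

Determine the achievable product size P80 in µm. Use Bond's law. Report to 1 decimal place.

P80 = 437.1 µm

W_Bond = 10·Wi·(1/√P₈₀ − 1/√F₈₀)
P80^-0.5 = F80^-0.5 + W/(10 Wi)
  = 4.5790/(10·11.2) + 1/√20708 = 0.040884 + 0.006949 = 0.047833
P80 = (1/0.047833)² = 20.9060² = 437.06 µm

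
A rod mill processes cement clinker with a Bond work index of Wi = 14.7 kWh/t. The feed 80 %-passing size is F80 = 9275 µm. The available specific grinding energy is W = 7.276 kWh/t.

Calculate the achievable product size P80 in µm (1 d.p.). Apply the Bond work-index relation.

W = 10 Wi / √P80 − 10 Wi / √F80
⇒ 1/√P80 = W/(10 Wi) + 1/√F80
  = 7.2760/(10·14.7) + 1/√9275 = 0.049497 + 0.010383 = 0.059880
P80 = (1/0.059880)² = 16.7000² = 278.89 µm

P80 = 278.9 µm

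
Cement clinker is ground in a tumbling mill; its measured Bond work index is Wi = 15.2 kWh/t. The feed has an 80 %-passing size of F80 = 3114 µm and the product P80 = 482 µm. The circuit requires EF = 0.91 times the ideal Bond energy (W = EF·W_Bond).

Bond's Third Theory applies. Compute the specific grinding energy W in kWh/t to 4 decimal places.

W = 3.8216 kWh/t

W = 10·Wi·[P80^(−½) − F80^(−½)]
1/√482 = 0.045549;  1/√3114 = 0.017920
W = 10·15.2·(0.045549 − 0.017920) = 4.1996 kWh/t
Corrected W = EF·W_Bond = 0.91·4.1996 = 3.8216 kWh/t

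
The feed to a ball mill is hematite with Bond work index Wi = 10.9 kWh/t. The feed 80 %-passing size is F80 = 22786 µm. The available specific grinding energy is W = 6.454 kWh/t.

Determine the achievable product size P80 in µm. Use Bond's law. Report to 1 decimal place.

P80 = 230.7 µm

W = 10 Wi (1/√P80 − 1/√F80)  [Bond]
P80^-0.5 = F80^-0.5 + W/(10 Wi)
  = 6.4540/(10·10.9) + 1/√22786 = 0.059211 + 0.006625 = 0.065836
P80 = (1/0.065836)² = 15.1893² = 230.72 µm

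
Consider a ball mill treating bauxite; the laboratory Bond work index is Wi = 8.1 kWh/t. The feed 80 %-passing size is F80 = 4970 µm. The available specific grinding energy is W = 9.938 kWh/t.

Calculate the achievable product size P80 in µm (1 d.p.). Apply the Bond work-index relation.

P80 = 53.4 µm

Bond:  W = 10 Wi (1/√P − 1/√F)
P80^-0.5 = F80^-0.5 + W/(10 Wi)
  = 9.9380/(10·8.1) + 1/√4970 = 0.122691 + 0.014185 = 0.136876
P80 = (1/0.136876)² = 7.3059² = 53.38 µm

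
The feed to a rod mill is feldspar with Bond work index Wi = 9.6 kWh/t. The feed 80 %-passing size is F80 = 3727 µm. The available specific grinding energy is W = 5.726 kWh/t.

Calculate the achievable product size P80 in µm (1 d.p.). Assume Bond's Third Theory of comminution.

Bond:  W = 10 Wi (1/√P − 1/√F)
⇒ 1/√P80 = W/(10·Wi) + 1/√F80
  = 5.7260/(10·9.6) + 1/√3727 = 0.059646 + 0.016380 = 0.076026
P80 = (1/0.076026)² = 13.1534² = 173.01 µm

P80 = 173.0 µm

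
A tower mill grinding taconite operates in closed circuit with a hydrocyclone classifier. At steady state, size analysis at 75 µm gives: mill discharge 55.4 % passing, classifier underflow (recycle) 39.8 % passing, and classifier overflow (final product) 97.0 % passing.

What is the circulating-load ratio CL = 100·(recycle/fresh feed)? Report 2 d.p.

Balance %-passing 75 µm (r = R/F):
(1+r)·d = r·u + o ⇒ r = (o−d)/(d−u)
r = (97.0 − 55.4)/(55.4 − 39.8) = 41.6/15.6 = 2.6667
CL = 100·r = 266.67 %

CL = 266.67 %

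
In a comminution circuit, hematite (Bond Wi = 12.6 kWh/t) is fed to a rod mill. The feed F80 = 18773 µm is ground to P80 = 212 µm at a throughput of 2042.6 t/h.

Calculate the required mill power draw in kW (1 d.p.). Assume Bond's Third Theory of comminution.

P = 15797.7 kW

Bond: W = 10·Wi·(1/√P80 − 1/√F80)
W = 10·12.6·(1/√212 − 1/√18773) = 10·12.6·(0.061382) = 7.7341 kWh/t
P = W·T = 7.7341·2042.6 = 15797.7 kW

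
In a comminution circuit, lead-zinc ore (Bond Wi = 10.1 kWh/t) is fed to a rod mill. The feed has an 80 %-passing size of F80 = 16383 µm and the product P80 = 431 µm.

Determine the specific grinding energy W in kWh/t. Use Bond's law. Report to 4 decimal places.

W = 4.0759 kWh/t

Bond:  W = 10 Wi (1/√P − 1/√F)
1/√431 = 0.048168;  1/√16383 = 0.007813
W = 10·10.1·(0.048168 − 0.007813) = 4.0759 kWh/t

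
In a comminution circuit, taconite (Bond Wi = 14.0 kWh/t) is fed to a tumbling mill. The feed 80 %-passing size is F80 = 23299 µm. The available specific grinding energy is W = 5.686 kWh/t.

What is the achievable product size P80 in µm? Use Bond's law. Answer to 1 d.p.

P80 = 449.5 µm

Bond: W = 10·Wi·(1/√P80 − 1/√F80)
P80^-0.5 = F80^-0.5 + W/(10 Wi)
  = 5.6860/(10·14.0) + 1/√23299 = 0.040614 + 0.006551 = 0.047166
P80 = (1/0.047166)² = 21.2019² = 449.52 µm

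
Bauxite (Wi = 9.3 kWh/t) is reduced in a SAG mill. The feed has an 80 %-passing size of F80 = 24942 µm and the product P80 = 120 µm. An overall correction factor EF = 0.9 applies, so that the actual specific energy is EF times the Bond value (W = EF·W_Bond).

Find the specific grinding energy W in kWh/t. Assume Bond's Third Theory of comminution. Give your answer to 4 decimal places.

W = 10·Wi·[P80^(−½) − F80^(−½)]
1/√120 = 0.091287;  1/√24942 = 0.006332
W = 10·9.3·(0.091287 − 0.006332) = 7.9008 kWh/t
W_actual = 0.9 × 7.9008 = 7.1107 kWh/t

W = 7.1107 kWh/t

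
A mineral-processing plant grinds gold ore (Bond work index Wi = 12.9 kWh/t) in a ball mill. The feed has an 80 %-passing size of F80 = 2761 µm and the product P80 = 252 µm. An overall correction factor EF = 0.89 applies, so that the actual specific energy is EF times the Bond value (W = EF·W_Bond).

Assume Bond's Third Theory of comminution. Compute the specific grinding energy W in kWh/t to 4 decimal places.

W = 10 Wi / √P80 − 10 Wi / √F80
1/√252 = 0.062994;  1/√2761 = 0.019031
W = 10·12.9·(0.062994 − 0.019031) = 5.6712 kWh/t
Corrected W = EF·W_Bond = 0.89·5.6712 = 5.0474 kWh/t

W = 5.0474 kWh/t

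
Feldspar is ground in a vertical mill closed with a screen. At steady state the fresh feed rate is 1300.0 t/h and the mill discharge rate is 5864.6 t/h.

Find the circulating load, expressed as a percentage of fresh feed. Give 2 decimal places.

M = F + R at steady state, so:
R = M − F = 5864.6 − 1300.0 = 4564.6 t/h
CL = 100·R/F = 100·4564.6/1300.0 = 351.12 %

CL = 351.12 %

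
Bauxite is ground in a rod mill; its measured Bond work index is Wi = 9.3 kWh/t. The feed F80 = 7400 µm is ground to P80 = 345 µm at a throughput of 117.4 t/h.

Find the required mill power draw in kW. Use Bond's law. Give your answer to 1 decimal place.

W = 10 Wi (1/√P80 − 1/√F80)  [Bond]
W = 10·9.3·(1/√345 − 1/√7400) = 10·9.3·(0.042213) = 3.9258 kWh/t
Power = W × throughput = 3.9258 kWh/t × 117.4 t/h = 460.9 kW

P = 460.9 kW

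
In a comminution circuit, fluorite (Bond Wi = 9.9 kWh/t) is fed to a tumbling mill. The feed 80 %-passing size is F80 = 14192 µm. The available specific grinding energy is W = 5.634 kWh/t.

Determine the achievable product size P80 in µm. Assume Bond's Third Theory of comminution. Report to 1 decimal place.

P80 = 234.5 µm

W = 10 Wi (1/√P80 − 1/√F80)  [Bond]
⇒ 1/√P80 = W/(10·Wi) + 1/√F80
  = 5.6340/(10·9.9) + 1/√14192 = 0.056909 + 0.008394 = 0.065303
P80 = (1/0.065303)² = 15.3132² = 234.49 µm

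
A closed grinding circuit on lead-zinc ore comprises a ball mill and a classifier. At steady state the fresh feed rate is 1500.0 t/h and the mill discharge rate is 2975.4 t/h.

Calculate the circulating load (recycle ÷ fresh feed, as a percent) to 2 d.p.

CL = 98.36 %

Discharge = new feed + return, hence
R = M − F = 2975.4 − 1500.0 = 1475.4 t/h
CL = 100·R/F = 100·1475.4/1500.0 = 98.36 %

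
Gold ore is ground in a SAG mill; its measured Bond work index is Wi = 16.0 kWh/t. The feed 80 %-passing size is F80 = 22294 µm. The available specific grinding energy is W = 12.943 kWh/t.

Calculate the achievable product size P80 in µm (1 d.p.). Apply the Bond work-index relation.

P80 = 130.3 µm

Bond:  W = 10 Wi (1/√P − 1/√F)
⇒ 1/√P80 = W/(10 Wi) + 1/√F80
  = 12.9430/(10·16.0) + 1/√22294 = 0.080894 + 0.006697 = 0.087591
P80 = (1/0.087591)² = 11.4167² = 130.34 µm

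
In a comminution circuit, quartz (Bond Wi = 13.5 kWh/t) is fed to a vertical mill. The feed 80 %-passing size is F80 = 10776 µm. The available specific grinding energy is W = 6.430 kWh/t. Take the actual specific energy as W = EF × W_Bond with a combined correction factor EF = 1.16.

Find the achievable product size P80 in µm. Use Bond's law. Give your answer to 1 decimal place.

W = 10 Wi / √P80 − 10 Wi / √F80
W_Bond = W / EF = 6.430 / 1.16 = 5.5431 kWh/t
P80^-0.5 = F80^-0.5 + W_Bond/(10 Wi)
  = 5.5431/(10·13.5) + 1/√10776 = 0.041060 + 0.009633 = 0.050693
P80 = (1/0.050693)² = 19.7265² = 389.13 µm

P80 = 389.1 µm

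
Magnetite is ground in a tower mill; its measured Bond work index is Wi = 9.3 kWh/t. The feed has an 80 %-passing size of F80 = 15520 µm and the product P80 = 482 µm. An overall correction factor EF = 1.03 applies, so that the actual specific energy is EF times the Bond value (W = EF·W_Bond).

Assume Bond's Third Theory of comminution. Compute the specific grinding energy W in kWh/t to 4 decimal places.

W = 10·Wi·(P80^(-½) − F80^(-½))
1/√482 = 0.045549;  1/√15520 = 0.008027
W = 10·9.3·(0.045549 − 0.008027) = 3.4895 kWh/t
W_actual = 1.03 × 3.4895 = 3.5942 kWh/t

W = 3.5942 kWh/t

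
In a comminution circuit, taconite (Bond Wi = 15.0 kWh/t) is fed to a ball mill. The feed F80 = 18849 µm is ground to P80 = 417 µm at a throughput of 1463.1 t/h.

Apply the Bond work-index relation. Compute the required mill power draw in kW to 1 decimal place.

P = 9148.7 kW

W_Bond = 10·Wi·(1/√P₈₀ − 1/√F₈₀)
W = 10·15.0·(1/√417 − 1/√18849) = 10·15.0·(0.041686) = 6.2530 kWh/t
Mill draw = 6.2530 × 1463.1 = 9148.7 kW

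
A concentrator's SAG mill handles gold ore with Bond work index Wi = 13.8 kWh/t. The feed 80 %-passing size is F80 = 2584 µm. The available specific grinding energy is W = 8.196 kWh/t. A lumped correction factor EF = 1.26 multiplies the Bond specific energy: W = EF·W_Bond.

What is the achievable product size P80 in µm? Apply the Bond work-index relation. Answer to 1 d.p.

W = 10·Wi·(P80^(-½) − F80^(-½))
W_Bond = W / EF = 8.196 / 1.26 = 6.5048 kWh/t
P80^(−½) = W_Bond/(10 Wi) + F80^(−½)
  = 6.5048/(10·13.8) + 1/√2584 = 0.047136 + 0.019672 = 0.066808
P80 = (1/0.066808)² = 14.9682² = 224.05 µm

P80 = 224.0 µm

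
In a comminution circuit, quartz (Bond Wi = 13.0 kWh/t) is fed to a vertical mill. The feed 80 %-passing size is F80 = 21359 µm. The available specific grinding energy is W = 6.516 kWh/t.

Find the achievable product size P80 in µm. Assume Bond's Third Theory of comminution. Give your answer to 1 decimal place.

Bond:  W = 10 Wi (1/√P − 1/√F)
⇒ 1/√P80 = W/(10 Wi) + 1/√F80
  = 6.5160/(10·13.0) + 1/√21359 = 0.050123 + 0.006842 = 0.056965
P80 = (1/0.056965)² = 17.5545² = 308.16 µm

P80 = 308.2 µm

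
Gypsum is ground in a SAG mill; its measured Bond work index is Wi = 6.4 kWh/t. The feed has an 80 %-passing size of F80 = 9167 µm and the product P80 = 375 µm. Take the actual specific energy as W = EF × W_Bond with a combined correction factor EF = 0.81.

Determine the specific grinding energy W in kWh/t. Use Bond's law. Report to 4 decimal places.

W = 2.1356 kWh/t

W = 10·Wi·(P80^(-½) − F80^(-½))
1/√375 = 0.051640;  1/√9167 = 0.010444
W = 10·6.4·(0.051640 − 0.010444) = 2.6365 kWh/t
Corrected W = EF·W_Bond = 0.81·2.6365 = 2.1356 kWh/t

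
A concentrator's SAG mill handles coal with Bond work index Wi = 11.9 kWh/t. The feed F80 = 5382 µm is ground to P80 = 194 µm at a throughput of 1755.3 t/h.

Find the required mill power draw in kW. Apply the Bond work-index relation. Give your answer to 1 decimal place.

W = 10·Wi·(P80^(-½) − F80^(-½))
W = 10·11.9·(1/√194 − 1/√5382) = 10·11.9·(0.058165) = 6.9216 kWh/t
Mill draw = 6.9216 × 1755.3 = 12149.5 kW

P = 12149.5 kW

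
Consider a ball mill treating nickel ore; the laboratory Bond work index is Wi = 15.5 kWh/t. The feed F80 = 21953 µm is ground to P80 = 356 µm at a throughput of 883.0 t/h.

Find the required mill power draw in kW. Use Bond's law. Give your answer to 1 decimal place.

W_Bond = 10·Wi·(1/√P₈₀ − 1/√F₈₀)
W = 10·15.5·(1/√356 − 1/√21953) = 10·15.5·(0.046251) = 7.1689 kWh/t
P_mill = W·ṁ = 7.1689·883.0 = 6330.1 kW

P = 6330.1 kW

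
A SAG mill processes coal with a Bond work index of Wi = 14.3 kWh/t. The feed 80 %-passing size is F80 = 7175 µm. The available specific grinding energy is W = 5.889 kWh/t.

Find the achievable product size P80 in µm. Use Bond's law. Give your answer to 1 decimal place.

W = 10 Wi (1/√P80 − 1/√F80)  [Bond]
P80^-0.5 = F80^-0.5 + W/(10 Wi)
  = 5.8890/(10·14.3) + 1/√7175 = 0.041182 + 0.011806 = 0.052987
P80 = (1/0.052987)² = 18.8724² = 356.17 µm

P80 = 356.2 µm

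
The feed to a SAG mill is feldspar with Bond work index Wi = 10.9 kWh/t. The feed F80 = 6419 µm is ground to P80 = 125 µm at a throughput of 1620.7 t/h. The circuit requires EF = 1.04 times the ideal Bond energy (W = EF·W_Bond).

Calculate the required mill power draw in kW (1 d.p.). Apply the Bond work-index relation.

W_Bond = 10·Wi·(1/√P₈₀ − 1/√F₈₀)
W = 10·10.9·(1/√125 − 1/√6419) = 10·10.9·(0.076961) = 8.3888 kWh/t
Apply correction: 8.3888 × 1.04 = 8.7243 kWh/t
Mill draw = 8.7243 × 1620.7 = 14139.5 kW

P = 14139.5 kW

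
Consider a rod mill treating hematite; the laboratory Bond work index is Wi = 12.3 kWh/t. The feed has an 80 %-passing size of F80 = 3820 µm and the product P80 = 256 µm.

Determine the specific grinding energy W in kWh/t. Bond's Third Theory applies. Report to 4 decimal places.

W = 10 Wi (1/√P80 − 1/√F80)  [Bond]
1/√256 = 0.062500;  1/√3820 = 0.016180
W = 10·12.3·(0.062500 − 0.016180) = 5.6974 kWh/t

W = 5.6974 kWh/t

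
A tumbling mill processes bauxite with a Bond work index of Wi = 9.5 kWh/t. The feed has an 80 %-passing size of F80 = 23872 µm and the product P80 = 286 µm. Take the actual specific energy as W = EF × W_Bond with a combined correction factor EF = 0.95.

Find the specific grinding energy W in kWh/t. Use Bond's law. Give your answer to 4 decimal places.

W = 10·Wi·(P80^(-½) − F80^(-½))
1/√286 = 0.059131;  1/√23872 = 0.006472
W = 10·9.5·(0.059131 − 0.006472) = 5.0026 kWh/t
Apply correction: 5.0026 × 0.95 = 4.7525 kWh/t

W = 4.7525 kWh/t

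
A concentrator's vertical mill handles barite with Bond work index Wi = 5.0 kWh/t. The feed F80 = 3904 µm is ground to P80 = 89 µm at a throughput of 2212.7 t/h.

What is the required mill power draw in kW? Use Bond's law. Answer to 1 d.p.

Bond: W = 10·Wi·(1/√P80 − 1/√F80)
W = 10·5.0·(1/√89 − 1/√3904) = 10·5.0·(0.089995) = 4.4998 kWh/t
Mill draw = 4.4998 × 2212.7 = 9956.6 kW

P = 9956.6 kW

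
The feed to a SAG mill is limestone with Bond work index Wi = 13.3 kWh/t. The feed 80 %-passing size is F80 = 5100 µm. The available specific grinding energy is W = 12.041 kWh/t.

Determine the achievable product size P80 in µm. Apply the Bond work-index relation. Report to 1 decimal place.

W = 10·Wi·[P80^(−½) − F80^(−½)]
1/√P80 = 1/√F80 + W/(10·Wi)
  = 12.0410/(10·13.3) + 1/√5100 = 0.090534 + 0.014003 = 0.104537
P80 = (1/0.104537)² = 9.5660² = 91.51 µm

P80 = 91.5 µm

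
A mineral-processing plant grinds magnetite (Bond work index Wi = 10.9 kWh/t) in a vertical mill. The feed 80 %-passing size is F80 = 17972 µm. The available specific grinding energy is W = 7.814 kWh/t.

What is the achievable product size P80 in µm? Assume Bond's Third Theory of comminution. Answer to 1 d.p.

P80 = 159.6 µm

Bond:  W = 10 Wi (1/√P − 1/√F)
1/√P80 = 1/√F80 + W/(10·Wi)
  = 7.8140/(10·10.9) + 1/√17972 = 0.071688 + 0.007459 = 0.079147
P80 = (1/0.079147)² = 12.6346² = 159.63 µm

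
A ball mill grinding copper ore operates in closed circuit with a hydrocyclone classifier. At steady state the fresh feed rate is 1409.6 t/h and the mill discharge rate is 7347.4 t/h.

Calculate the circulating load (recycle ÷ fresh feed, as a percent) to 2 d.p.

CL = 421.24 %

Steady state: M = F + R.
R = M − F = 7347.4 − 1409.6 = 5937.8 t/h
CL = 100·R/F = 100·5937.8/1409.6 = 421.24 %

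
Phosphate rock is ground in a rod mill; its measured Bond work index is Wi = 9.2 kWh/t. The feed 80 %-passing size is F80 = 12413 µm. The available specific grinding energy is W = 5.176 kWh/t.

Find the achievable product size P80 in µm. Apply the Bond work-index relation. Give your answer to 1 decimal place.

P80 = 235.0 µm

Bond:  W = 10 Wi (1/√P − 1/√F)
P80^(−½) = W/(10 Wi) + F80^(−½)
  = 5.1760/(10·9.2) + 1/√12413 = 0.056261 + 0.008976 = 0.065236
P80 = (1/0.065236)² = 15.3289² = 234.97 µm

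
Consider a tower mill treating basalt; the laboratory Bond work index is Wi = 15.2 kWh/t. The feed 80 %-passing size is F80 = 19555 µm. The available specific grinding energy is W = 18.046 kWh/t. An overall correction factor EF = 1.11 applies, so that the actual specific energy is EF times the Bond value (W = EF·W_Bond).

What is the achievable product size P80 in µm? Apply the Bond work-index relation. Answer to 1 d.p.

P80 = 76.8 µm

Bond: W = 10·Wi·(1/√P80 − 1/√F80)
W_Bond = W / EF = 18.046 / 1.11 = 16.2577 kWh/t
P80^(−½) = W_Bond/(10 Wi) + F80^(−½)
  = 16.2577/(10·15.2) + 1/√19555 = 0.106958 + 0.007151 = 0.114109
P80 = (1/0.114109)² = 8.7635² = 76.80 µm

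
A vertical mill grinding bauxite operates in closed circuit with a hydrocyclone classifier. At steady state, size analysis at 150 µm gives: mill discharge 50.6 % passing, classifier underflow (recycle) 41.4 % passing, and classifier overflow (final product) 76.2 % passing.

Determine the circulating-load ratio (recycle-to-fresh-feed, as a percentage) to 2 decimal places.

CL = 278.26 %

Two-product formula at 150 µm:
(1+r)·d = r·u + o ⇒ r = (o−d)/(d−u)
r = (76.2 − 50.6)/(50.6 − 41.4) = 25.6/9.2 = 2.7826
CL = 100·r = 278.26 %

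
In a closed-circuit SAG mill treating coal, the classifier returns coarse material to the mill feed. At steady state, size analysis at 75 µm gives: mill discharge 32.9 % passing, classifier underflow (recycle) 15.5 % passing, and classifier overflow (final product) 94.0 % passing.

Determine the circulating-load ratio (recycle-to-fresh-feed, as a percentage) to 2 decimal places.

Balance %-passing 75 µm (r = R/F):
(1+r)d = ru + o → r = (o−d)/(d−u)
r = (94.0 − 32.9)/(32.9 − 15.5) = 61.1/17.4 = 3.5115
CL = 100·r = 351.15 %

CL = 351.15 %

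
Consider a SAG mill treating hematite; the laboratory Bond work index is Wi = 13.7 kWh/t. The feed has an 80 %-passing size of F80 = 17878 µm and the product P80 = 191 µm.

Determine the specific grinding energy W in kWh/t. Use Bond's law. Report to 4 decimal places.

Bond:  W = 10 Wi (1/√P − 1/√F)
1/√191 = 0.072357;  1/√17878 = 0.007479
W = 10·13.7·(0.072357 − 0.007479) = 8.8884 kWh/t

W = 8.8884 kWh/t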